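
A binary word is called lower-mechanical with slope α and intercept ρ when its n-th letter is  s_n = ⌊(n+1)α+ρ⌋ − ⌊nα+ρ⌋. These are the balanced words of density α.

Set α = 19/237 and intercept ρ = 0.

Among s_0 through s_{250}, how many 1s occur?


#1s = Σ_{n=0}^{250} s_n = Σ_{n=0}^{250} (⌊(n+1)α+ρ⌋ − ⌊nα+ρ⌋)
the sum telescopes: every ⌊nα+ρ⌋ with 0 < n < 251 appears once with + and once with −, leaving ⌊251α+ρ⌋ − ⌊0·α+ρ⌋
251α + ρ = (251·19) / 237 = 4769/237
ρ = 0/237
⌊4769/237⌋ = 20,  ⌊0/237⌋ = 0
#1s = 20 − 0 = 20

20


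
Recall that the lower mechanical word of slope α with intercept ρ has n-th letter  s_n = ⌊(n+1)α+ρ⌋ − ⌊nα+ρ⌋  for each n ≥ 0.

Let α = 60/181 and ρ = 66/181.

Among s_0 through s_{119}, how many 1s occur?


#1s = Σ_{n=0}^{119} s_n = Σ_{n=0}^{119} (⌊(n+1)α+ρ⌋ − ⌊nα+ρ⌋)
the sum telescopes: every ⌊nα+ρ⌋ with 0 < n < 120 appears once with + and once with −, leaving ⌊120α+ρ⌋ − ⌊0·α+ρ⌋
120α + ρ = (120·60 + 66) / 181 = 7266/181
ρ = 66/181
⌊7266/181⌋ = 40,  ⌊66/181⌋ = 0
#1s = 40 − 0 = 40

40


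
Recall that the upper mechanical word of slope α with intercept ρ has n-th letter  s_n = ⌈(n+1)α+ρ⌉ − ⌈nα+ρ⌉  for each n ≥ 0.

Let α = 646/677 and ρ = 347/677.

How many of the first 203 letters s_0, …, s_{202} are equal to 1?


194

#1s = Σ_{n=0}^{202} s_n = Σ_{n=0}^{202} (⌈(n+1)α+ρ⌉ − ⌈nα+ρ⌉)
the sum telescopes: every ⌈nα+ρ⌉ with 0 < n < 203 appears once with + and once with −, leaving ⌈203α+ρ⌉ − ⌈0·α+ρ⌉
203α + ρ = (203·646 + 347) / 677 = 131485/677
ρ = 347/677
⌈131485/677⌉ = 195,  ⌈347/677⌉ = 1
#1s = 195 − 1 = 194


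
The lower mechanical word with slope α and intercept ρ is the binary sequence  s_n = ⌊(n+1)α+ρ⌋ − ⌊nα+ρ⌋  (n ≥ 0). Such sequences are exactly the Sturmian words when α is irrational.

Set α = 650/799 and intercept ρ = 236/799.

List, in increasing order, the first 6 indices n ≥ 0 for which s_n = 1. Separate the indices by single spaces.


n=0: ⌊886/799⌋−⌊236/799⌋ = 1−0 = 1  ← one
n=1: ⌊1536/799⌋−⌊886/799⌋ = 1−1 = 0
n=2: ⌊2186/799⌋−⌊1536/799⌋ = 2−1 = 1  ← one
n=3: ⌊2836/799⌋−⌊2186/799⌋ = 3−2 = 1  ← one
n=4: ⌊3486/799⌋−⌊2836/799⌋ = 4−3 = 1  ← one
n=5: ⌊4136/799⌋−⌊3486/799⌋ = 5−4 = 1  ← one
n=6: ⌊4786/799⌋−⌊4136/799⌋ = 5−5 = 0
n=7: ⌊5436/799⌋−⌊4786/799⌋ = 6−5 = 1  ← one
positions of the first 6 ones: 0 2 3 4 5 7

0 2 3 4 5 7


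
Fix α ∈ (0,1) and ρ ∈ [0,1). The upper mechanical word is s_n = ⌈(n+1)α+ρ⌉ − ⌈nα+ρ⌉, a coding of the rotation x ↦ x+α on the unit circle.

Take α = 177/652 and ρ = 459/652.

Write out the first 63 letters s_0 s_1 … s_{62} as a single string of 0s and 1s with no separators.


n=0: ⌈(1·177+459)/652⌉ − ⌈(0·177+459)/652⌉ = ⌈636/652⌉ − ⌈459/652⌉ = 1 − 1 = 0
n=1: ⌈(2·177+459)/652⌉ − ⌈(1·177+459)/652⌉ = ⌈813/652⌉ − ⌈636/652⌉ = 2 − 1 = 1
n=2: ⌈(3·177+459)/652⌉ − ⌈(2·177+459)/652⌉ = ⌈990/652⌉ − ⌈813/652⌉ = 2 − 2 = 0
n=3: ⌈(4·177+459)/652⌉ − ⌈(3·177+459)/652⌉ = ⌈1167/652⌉ − ⌈990/652⌉ = 2 − 2 = 0
n=4: ⌈(5·177+459)/652⌉ − ⌈(4·177+459)/652⌉ = ⌈1344/652⌉ − ⌈1167/652⌉ = 3 − 2 = 1
n=5: ⌈(6·177+459)/652⌉ − ⌈(5·177+459)/652⌉ = ⌈1521/652⌉ − ⌈1344/652⌉ = 3 − 3 = 0
n=6: ⌈(7·177+459)/652⌉ − ⌈(6·177+459)/652⌉ = ⌈1698/652⌉ − ⌈1521/652⌉ = 3 − 3 = 0
n=7: ⌈(8·177+459)/652⌉ − ⌈(7·177+459)/652⌉ = ⌈1875/652⌉ − ⌈1698/652⌉ = 3 − 3 = 0
n=8: ⌈(9·177+459)/652⌉ − ⌈(8·177+459)/652⌉ = ⌈2052/652⌉ − ⌈1875/652⌉ = 4 − 3 = 1
n=9: ⌈(10·177+459)/652⌉ − ⌈(9·177+459)/652⌉ = ⌈2229/652⌉ − ⌈2052/652⌉ = 4 − 4 = 0
n=10: ⌈(11·177+459)/652⌉ − ⌈(10·177+459)/652⌉ = ⌈2406/652⌉ − ⌈2229/652⌉ = 4 − 4 = 0
n=11: ⌈(12·177+459)/652⌉ − ⌈(11·177+459)/652⌉ = ⌈2583/652⌉ − ⌈2406/652⌉ = 4 − 4 = 0
n=12: ⌈(13·177+459)/652⌉ − ⌈(12·177+459)/652⌉ = ⌈2760/652⌉ − ⌈2583/652⌉ = 5 − 4 = 1
n=13: ⌈(14·177+459)/652⌉ − ⌈(13·177+459)/652⌉ = ⌈2937/652⌉ − ⌈2760/652⌉ = 5 − 5 = 0
n=14: ⌈(15·177+459)/652⌉ − ⌈(14·177+459)/652⌉ = ⌈3114/652⌉ − ⌈2937/652⌉ = 5 − 5 = 0
n=15: ⌈(16·177+459)/652⌉ − ⌈(15·177+459)/652⌉ = ⌈3291/652⌉ − ⌈3114/652⌉ = 6 − 5 = 1
n=16: ⌈(17·177+459)/652⌉ − ⌈(16·177+459)/652⌉ = ⌈3468/652⌉ − ⌈3291/652⌉ = 6 − 6 = 0
n=17: ⌈(18·177+459)/652⌉ − ⌈(17·177+459)/652⌉ = ⌈3645/652⌉ − ⌈3468/652⌉ = 6 − 6 = 0
n=18: ⌈(19·177+459)/652⌉ − ⌈(18·177+459)/652⌉ = ⌈3822/652⌉ − ⌈3645/652⌉ = 6 − 6 = 0
n=19: ⌈(20·177+459)/652⌉ − ⌈(19·177+459)/652⌉ = ⌈3999/652⌉ − ⌈3822/652⌉ = 7 − 6 = 1
n=20: ⌈(21·177+459)/652⌉ − ⌈(20·177+459)/652⌉ = ⌈4176/652⌉ − ⌈3999/652⌉ = 7 − 7 = 0
n=21: ⌈(22·177+459)/652⌉ − ⌈(21·177+459)/652⌉ = ⌈4353/652⌉ − ⌈4176/652⌉ = 7 − 7 = 0
n=22: ⌈(23·177+459)/652⌉ − ⌈(22·177+459)/652⌉ = ⌈4530/652⌉ − ⌈4353/652⌉ = 7 − 7 = 0
n=23: ⌈(24·177+459)/652⌉ − ⌈(23·177+459)/652⌉ = ⌈4707/652⌉ − ⌈4530/652⌉ = 8 − 7 = 1
n=24: ⌈(25·177+459)/652⌉ − ⌈(24·177+459)/652⌉ = ⌈4884/652⌉ − ⌈4707/652⌉ = 8 − 8 = 0
n=25: ⌈(26·177+459)/652⌉ − ⌈(25·177+459)/652⌉ = ⌈5061/652⌉ − ⌈4884/652⌉ = 8 − 8 = 0
n=26: ⌈(27·177+459)/652⌉ − ⌈(26·177+459)/652⌉ = ⌈5238/652⌉ − ⌈5061/652⌉ = 9 − 8 = 1
n=27: ⌈(28·177+459)/652⌉ − ⌈(27·177+459)/652⌉ = ⌈5415/652⌉ − ⌈5238/652⌉ = 9 − 9 = 0
n=28: ⌈(29·177+459)/652⌉ − ⌈(28·177+459)/652⌉ = ⌈5592/652⌉ − ⌈5415/652⌉ = 9 − 9 = 0
n=29: ⌈(30·177+459)/652⌉ − ⌈(29·177+459)/652⌉ = ⌈5769/652⌉ − ⌈5592/652⌉ = 9 − 9 = 0
n=30: ⌈(31·177+459)/652⌉ − ⌈(30·177+459)/652⌉ = ⌈5946/652⌉ − ⌈5769/652⌉ = 10 − 9 = 1
n=31: ⌈(32·177+459)/652⌉ − ⌈(31·177+459)/652⌉ = ⌈6123/652⌉ − ⌈5946/652⌉ = 10 − 10 = 0
n=32: ⌈(33·177+459)/652⌉ − ⌈(32·177+459)/652⌉ = ⌈6300/652⌉ − ⌈6123/652⌉ = 10 − 10 = 0
n=33: ⌈(34·177+459)/652⌉ − ⌈(33·177+459)/652⌉ = ⌈6477/652⌉ − ⌈6300/652⌉ = 10 − 10 = 0
n=34: ⌈(35·177+459)/652⌉ − ⌈(34·177+459)/652⌉ = ⌈6654/652⌉ − ⌈6477/652⌉ = 11 − 10 = 1
n=35: ⌈(36·177+459)/652⌉ − ⌈(35·177+459)/652⌉ = ⌈6831/652⌉ − ⌈6654/652⌉ = 11 − 11 = 0
n=36: ⌈(37·177+459)/652⌉ − ⌈(36·177+459)/652⌉ = ⌈7008/652⌉ − ⌈6831/652⌉ = 11 − 11 = 0
n=37: ⌈(38·177+459)/652⌉ − ⌈(37·177+459)/652⌉ = ⌈7185/652⌉ − ⌈7008/652⌉ = 12 − 11 = 1
n=38: ⌈(39·177+459)/652⌉ − ⌈(38·177+459)/652⌉ = ⌈7362/652⌉ − ⌈7185/652⌉ = 12 − 12 = 0
n=39: ⌈(40·177+459)/652⌉ − ⌈(39·177+459)/652⌉ = ⌈7539/652⌉ − ⌈7362/652⌉ = 12 − 12 = 0
n=40: ⌈(41·177+459)/652⌉ − ⌈(40·177+459)/652⌉ = ⌈7716/652⌉ − ⌈7539/652⌉ = 12 − 12 = 0
n=41: ⌈(42·177+459)/652⌉ − ⌈(41·177+459)/652⌉ = ⌈7893/652⌉ − ⌈7716/652⌉ = 13 − 12 = 1
n=42: ⌈(43·177+459)/652⌉ − ⌈(42·177+459)/652⌉ = ⌈8070/652⌉ − ⌈7893/652⌉ = 13 − 13 = 0
n=43: ⌈(44·177+459)/652⌉ − ⌈(43·177+459)/652⌉ = ⌈8247/652⌉ − ⌈8070/652⌉ = 13 − 13 = 0
n=44: ⌈(45·177+459)/652⌉ − ⌈(44·177+459)/652⌉ = ⌈8424/652⌉ − ⌈8247/652⌉ = 13 − 13 = 0
n=45: ⌈(46·177+459)/652⌉ − ⌈(45·177+459)/652⌉ = ⌈8601/652⌉ − ⌈8424/652⌉ = 14 − 13 = 1
n=46: ⌈(47·177+459)/652⌉ − ⌈(46·177+459)/652⌉ = ⌈8778/652⌉ − ⌈8601/652⌉ = 14 − 14 = 0
n=47: ⌈(48·177+459)/652⌉ − ⌈(47·177+459)/652⌉ = ⌈8955/652⌉ − ⌈8778/652⌉ = 14 − 14 = 0
n=48: ⌈(49·177+459)/652⌉ − ⌈(48·177+459)/652⌉ = ⌈9132/652⌉ − ⌈8955/652⌉ = 15 − 14 = 1
n=49: ⌈(50·177+459)/652⌉ − ⌈(49·177+459)/652⌉ = ⌈9309/652⌉ − ⌈9132/652⌉ = 15 − 15 = 0
n=50: ⌈(51·177+459)/652⌉ − ⌈(50·177+459)/652⌉ = ⌈9486/652⌉ − ⌈9309/652⌉ = 15 − 15 = 0
n=51: ⌈(52·177+459)/652⌉ − ⌈(51·177+459)/652⌉ = ⌈9663/652⌉ − ⌈9486/652⌉ = 15 − 15 = 0
n=52: ⌈(53·177+459)/652⌉ − ⌈(52·177+459)/652⌉ = ⌈9840/652⌉ − ⌈9663/652⌉ = 16 − 15 = 1
n=53: ⌈(54·177+459)/652⌉ − ⌈(53·177+459)/652⌉ = ⌈10017/652⌉ − ⌈9840/652⌉ = 16 − 16 = 0
n=54: ⌈(55·177+459)/652⌉ − ⌈(54·177+459)/652⌉ = ⌈10194/652⌉ − ⌈10017/652⌉ = 16 − 16 = 0
n=55: ⌈(56·177+459)/652⌉ − ⌈(55·177+459)/652⌉ = ⌈10371/652⌉ − ⌈10194/652⌉ = 16 − 16 = 0
n=56: ⌈(57·177+459)/652⌉ − ⌈(56·177+459)/652⌉ = ⌈10548/652⌉ − ⌈10371/652⌉ = 17 − 16 = 1
n=57: ⌈(58·177+459)/652⌉ − ⌈(57·177+459)/652⌉ = ⌈10725/652⌉ − ⌈10548/652⌉ = 17 − 17 = 0
n=58: ⌈(59·177+459)/652⌉ − ⌈(58·177+459)/652⌉ = ⌈10902/652⌉ − ⌈10725/652⌉ = 17 − 17 = 0
n=59: ⌈(60·177+459)/652⌉ − ⌈(59·177+459)/652⌉ = ⌈11079/652⌉ − ⌈10902/652⌉ = 17 − 17 = 0
n=60: ⌈(61·177+459)/652⌉ − ⌈(60·177+459)/652⌉ = ⌈11256/652⌉ − ⌈11079/652⌉ = 18 − 17 = 1
n=61: ⌈(62·177+459)/652⌉ − ⌈(61·177+459)/652⌉ = ⌈11433/652⌉ − ⌈11256/652⌉ = 18 − 18 = 0
n=62: ⌈(63·177+459)/652⌉ − ⌈(62·177+459)/652⌉ = ⌈11610/652⌉ − ⌈11433/652⌉ = 18 − 18 = 0

010010001000100100010001001000100010010001000100100010001000100


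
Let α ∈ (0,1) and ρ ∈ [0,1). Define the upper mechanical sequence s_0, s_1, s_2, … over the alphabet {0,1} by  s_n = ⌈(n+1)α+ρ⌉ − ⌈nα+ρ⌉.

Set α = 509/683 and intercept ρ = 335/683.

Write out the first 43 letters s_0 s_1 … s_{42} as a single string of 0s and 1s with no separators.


1011101110111011101110111011101110111011101

n=0: ⌈(1·509+335)/683⌉ − ⌈(0·509+335)/683⌉ = ⌈844/683⌉ − ⌈335/683⌉ = 2 − 1 = 1
n=1: ⌈(2·509+335)/683⌉ − ⌈(1·509+335)/683⌉ = ⌈1353/683⌉ − ⌈844/683⌉ = 2 − 2 = 0
n=2: ⌈(3·509+335)/683⌉ − ⌈(2·509+335)/683⌉ = ⌈1862/683⌉ − ⌈1353/683⌉ = 3 − 2 = 1
n=3: ⌈(4·509+335)/683⌉ − ⌈(3·509+335)/683⌉ = ⌈2371/683⌉ − ⌈1862/683⌉ = 4 − 3 = 1
n=4: ⌈(5·509+335)/683⌉ − ⌈(4·509+335)/683⌉ = ⌈2880/683⌉ − ⌈2371/683⌉ = 5 − 4 = 1
n=5: ⌈(6·509+335)/683⌉ − ⌈(5·509+335)/683⌉ = ⌈3389/683⌉ − ⌈2880/683⌉ = 5 − 5 = 0
n=6: ⌈(7·509+335)/683⌉ − ⌈(6·509+335)/683⌉ = ⌈3898/683⌉ − ⌈3389/683⌉ = 6 − 5 = 1
n=7: ⌈(8·509+335)/683⌉ − ⌈(7·509+335)/683⌉ = ⌈4407/683⌉ − ⌈3898/683⌉ = 7 − 6 = 1
n=8: ⌈(9·509+335)/683⌉ − ⌈(8·509+335)/683⌉ = ⌈4916/683⌉ − ⌈4407/683⌉ = 8 − 7 = 1
n=9: ⌈(10·509+335)/683⌉ − ⌈(9·509+335)/683⌉ = ⌈5425/683⌉ − ⌈4916/683⌉ = 8 − 8 = 0
n=10: ⌈(11·509+335)/683⌉ − ⌈(10·509+335)/683⌉ = ⌈5934/683⌉ − ⌈5425/683⌉ = 9 − 8 = 1
n=11: ⌈(12·509+335)/683⌉ − ⌈(11·509+335)/683⌉ = ⌈6443/683⌉ − ⌈5934/683⌉ = 10 − 9 = 1
n=12: ⌈(13·509+335)/683⌉ − ⌈(12·509+335)/683⌉ = ⌈6952/683⌉ − ⌈6443/683⌉ = 11 − 10 = 1
n=13: ⌈(14·509+335)/683⌉ − ⌈(13·509+335)/683⌉ = ⌈7461/683⌉ − ⌈6952/683⌉ = 11 − 11 = 0
n=14: ⌈(15·509+335)/683⌉ − ⌈(14·509+335)/683⌉ = ⌈7970/683⌉ − ⌈7461/683⌉ = 12 − 11 = 1
n=15: ⌈(16·509+335)/683⌉ − ⌈(15·509+335)/683⌉ = ⌈8479/683⌉ − ⌈7970/683⌉ = 13 − 12 = 1
n=16: ⌈(17·509+335)/683⌉ − ⌈(16·509+335)/683⌉ = ⌈8988/683⌉ − ⌈8479/683⌉ = 14 − 13 = 1
n=17: ⌈(18·509+335)/683⌉ − ⌈(17·509+335)/683⌉ = ⌈9497/683⌉ − ⌈8988/683⌉ = 14 − 14 = 0
n=18: ⌈(19·509+335)/683⌉ − ⌈(18·509+335)/683⌉ = ⌈10006/683⌉ − ⌈9497/683⌉ = 15 − 14 = 1
n=19: ⌈(20·509+335)/683⌉ − ⌈(19·509+335)/683⌉ = ⌈10515/683⌉ − ⌈10006/683⌉ = 16 − 15 = 1
n=20: ⌈(21·509+335)/683⌉ − ⌈(20·509+335)/683⌉ = ⌈11024/683⌉ − ⌈10515/683⌉ = 17 − 16 = 1
n=21: ⌈(22·509+335)/683⌉ − ⌈(21·509+335)/683⌉ = ⌈11533/683⌉ − ⌈11024/683⌉ = 17 − 17 = 0
n=22: ⌈(23·509+335)/683⌉ − ⌈(22·509+335)/683⌉ = ⌈12042/683⌉ − ⌈11533/683⌉ = 18 − 17 = 1
n=23: ⌈(24·509+335)/683⌉ − ⌈(23·509+335)/683⌉ = ⌈12551/683⌉ − ⌈12042/683⌉ = 19 − 18 = 1
n=24: ⌈(25·509+335)/683⌉ − ⌈(24·509+335)/683⌉ = ⌈13060/683⌉ − ⌈12551/683⌉ = 20 − 19 = 1
n=25: ⌈(26·509+335)/683⌉ − ⌈(25·509+335)/683⌉ = ⌈13569/683⌉ − ⌈13060/683⌉ = 20 − 20 = 0
n=26: ⌈(27·509+335)/683⌉ − ⌈(26·509+335)/683⌉ = ⌈14078/683⌉ − ⌈13569/683⌉ = 21 − 20 = 1
n=27: ⌈(28·509+335)/683⌉ − ⌈(27·509+335)/683⌉ = ⌈14587/683⌉ − ⌈14078/683⌉ = 22 − 21 = 1
n=28: ⌈(29·509+335)/683⌉ − ⌈(28·509+335)/683⌉ = ⌈15096/683⌉ − ⌈14587/683⌉ = 23 − 22 = 1
n=29: ⌈(30·509+335)/683⌉ − ⌈(29·509+335)/683⌉ = ⌈15605/683⌉ − ⌈15096/683⌉ = 23 − 23 = 0
n=30: ⌈(31·509+335)/683⌉ − ⌈(30·509+335)/683⌉ = ⌈16114/683⌉ − ⌈15605/683⌉ = 24 − 23 = 1
n=31: ⌈(32·509+335)/683⌉ − ⌈(31·509+335)/683⌉ = ⌈16623/683⌉ − ⌈16114/683⌉ = 25 − 24 = 1
n=32: ⌈(33·509+335)/683⌉ − ⌈(32·509+335)/683⌉ = ⌈17132/683⌉ − ⌈16623/683⌉ = 26 − 25 = 1
n=33: ⌈(34·509+335)/683⌉ − ⌈(33·509+335)/683⌉ = ⌈17641/683⌉ − ⌈17132/683⌉ = 26 − 26 = 0
n=34: ⌈(35·509+335)/683⌉ − ⌈(34·509+335)/683⌉ = ⌈18150/683⌉ − ⌈17641/683⌉ = 27 − 26 = 1
n=35: ⌈(36·509+335)/683⌉ − ⌈(35·509+335)/683⌉ = ⌈18659/683⌉ − ⌈18150/683⌉ = 28 − 27 = 1
n=36: ⌈(37·509+335)/683⌉ − ⌈(36·509+335)/683⌉ = ⌈19168/683⌉ − ⌈18659/683⌉ = 29 − 28 = 1
n=37: ⌈(38·509+335)/683⌉ − ⌈(37·509+335)/683⌉ = ⌈19677/683⌉ − ⌈19168/683⌉ = 29 − 29 = 0
n=38: ⌈(39·509+335)/683⌉ − ⌈(38·509+335)/683⌉ = ⌈20186/683⌉ − ⌈19677/683⌉ = 30 − 29 = 1
n=39: ⌈(40·509+335)/683⌉ − ⌈(39·509+335)/683⌉ = ⌈20695/683⌉ − ⌈20186/683⌉ = 31 − 30 = 1
n=40: ⌈(41·509+335)/683⌉ − ⌈(40·509+335)/683⌉ = ⌈21204/683⌉ − ⌈20695/683⌉ = 32 − 31 = 1
n=41: ⌈(42·509+335)/683⌉ − ⌈(41·509+335)/683⌉ = ⌈21713/683⌉ − ⌈21204/683⌉ = 32 − 32 = 0
n=42: ⌈(43·509+335)/683⌉ − ⌈(42·509+335)/683⌉ = ⌈22222/683⌉ − ⌈21713/683⌉ = 33 − 32 = 1


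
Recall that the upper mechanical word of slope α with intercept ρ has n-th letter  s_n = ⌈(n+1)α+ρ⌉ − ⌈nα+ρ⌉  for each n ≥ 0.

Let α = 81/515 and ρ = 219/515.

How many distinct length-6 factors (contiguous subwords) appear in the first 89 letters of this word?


t_n = ⌈(n·81+219)/515⌉ for n = 0 … 89:
  n=0…9: ⌈219/515⌉=1 ⌈300/515⌉=1 ⌈381/515⌉=1 ⌈462/515⌉=1 ⌈543/515⌉=2 ⌈624/515⌉=2 ⌈705/515⌉=2 ⌈786/515⌉=2 ⌈867/515⌉=2 ⌈948/515⌉=2
  n=10…19: ⌈1029/515⌉=2 ⌈1110/515⌉=3 ⌈1191/515⌉=3 ⌈1272/515⌉=3 ⌈1353/515⌉=3 ⌈1434/515⌉=3 ⌈1515/515⌉=3 ⌈1596/515⌉=4 ⌈1677/515⌉=4 ⌈1758/515⌉=4
  n=20…29: ⌈1839/515⌉=4 ⌈1920/515⌉=4 ⌈2001/515⌉=4 ⌈2082/515⌉=5 ⌈2163/515⌉=5 ⌈2244/515⌉=5 ⌈2325/515⌉=5 ⌈2406/515⌉=5 ⌈2487/515⌉=5 ⌈2568/515⌉=5
  n=30…39: ⌈2649/515⌉=6 ⌈2730/515⌉=6 ⌈2811/515⌉=6 ⌈2892/515⌉=6 ⌈2973/515⌉=6 ⌈3054/515⌉=6 ⌈3135/515⌉=7 ⌈3216/515⌉=7 ⌈3297/515⌉=7 ⌈3378/515⌉=7
  n=40…49: ⌈3459/515⌉=7 ⌈3540/515⌉=7 ⌈3621/515⌉=8 ⌈3702/515⌉=8 ⌈3783/515⌉=8 ⌈3864/515⌉=8 ⌈3945/515⌉=8 ⌈4026/515⌉=8 ⌈4107/515⌉=8 ⌈4188/515⌉=9
  n=50…59: ⌈4269/515⌉=9 ⌈4350/515⌉=9 ⌈4431/515⌉=9 ⌈4512/515⌉=9 ⌈4593/515⌉=9 ⌈4674/515⌉=10 ⌈4755/515⌉=10 ⌈4836/515⌉=10 ⌈4917/515⌉=10 ⌈4998/515⌉=10
  n=60…69: ⌈5079/515⌉=10 ⌈5160/515⌉=11 ⌈5241/515⌉=11 ⌈5322/515⌉=11 ⌈5403/515⌉=11 ⌈5484/515⌉=11 ⌈5565/515⌉=11 ⌈5646/515⌉=11 ⌈5727/515⌉=12 ⌈5808/515⌉=12
  n=70…79: ⌈5889/515⌉=12 ⌈5970/515⌉=12 ⌈6051/515⌉=12 ⌈6132/515⌉=12 ⌈6213/515⌉=13 ⌈6294/515⌉=13 ⌈6375/515⌉=13 ⌈6456/515⌉=13 ⌈6537/515⌉=13 ⌈6618/515⌉=13
  n=80…89: ⌈6699/515⌉=14 ⌈6780/515⌉=14 ⌈6861/515⌉=14 ⌈6942/515⌉=14 ⌈7023/515⌉=14 ⌈7104/515⌉=14 ⌈7185/515⌉=14 ⌈7266/515⌉=15 ⌈7347/515⌉=15 ⌈7428/515⌉=15
s_n = t_(n+1) − t_n for n = 0 … 88 gives
prefix = 00010000001000001000001000000100000100000100000010000010000010000001000001000001000000100
slide a length-6 window over [0..5] … [83..88] (84 windows); first occurrence of each distinct factor:
  [  0..  5] 000100
  [  1..  6] 001000
  [  2..  7] 010000
  [  3..  8] 100000
  [  4..  9] 000000
  [  5.. 10] 000001
  [  6.. 11] 000010
  (the other 77 windows repeat one of these)
distinct factors: {000000, 000001, 000010, 000100, 001000, 010000, 100000}
count = 7  (Sturmian bound for length 6 is 7)

7


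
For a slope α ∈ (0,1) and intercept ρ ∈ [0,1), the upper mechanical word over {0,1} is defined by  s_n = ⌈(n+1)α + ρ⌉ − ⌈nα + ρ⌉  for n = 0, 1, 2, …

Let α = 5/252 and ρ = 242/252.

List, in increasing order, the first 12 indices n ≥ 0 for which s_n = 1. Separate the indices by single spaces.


n=0: ⌈247/252⌉−⌈242/252⌉ = 1−1 = 0
n=1: ⌈252/252⌉−⌈247/252⌉ = 1−1 = 0
n=2: ⌈257/252⌉−⌈252/252⌉ = 2−1 = 1  ← one
n=3: ⌈262/252⌉−⌈257/252⌉ = 2−2 = 0
n=4: ⌈267/252⌉−⌈262/252⌉ = 2−2 = 0
  …
n=52: ⌈507/252⌉−⌈502/252⌉ = 3−2 = 1  ← one
n=53: ⌈512/252⌉−⌈507/252⌉ = 3−3 = 0
n=54: ⌈517/252⌉−⌈512/252⌉ = 3−3 = 0
  …
n=102: ⌈757/252⌉−⌈752/252⌉ = 4−3 = 1  ← one
n=103: ⌈762/252⌉−⌈757/252⌉ = 4−4 = 0
n=104: ⌈767/252⌉−⌈762/252⌉ = 4−4 = 0
  …
n=153: ⌈1012/252⌉−⌈1007/252⌉ = 5−4 = 1  ← one
n=154: ⌈1017/252⌉−⌈1012/252⌉ = 5−5 = 0
n=155: ⌈1022/252⌉−⌈1017/252⌉ = 5−5 = 0
  …
n=203: ⌈1262/252⌉−⌈1257/252⌉ = 6−5 = 1  ← one
n=204: ⌈1267/252⌉−⌈1262/252⌉ = 6−6 = 0
n=205: ⌈1272/252⌉−⌈1267/252⌉ = 6−6 = 0
  …
n=254: ⌈1517/252⌉−⌈1512/252⌉ = 7−6 = 1  ← one
n=255: ⌈1522/252⌉−⌈1517/252⌉ = 7−7 = 0
n=256: ⌈1527/252⌉−⌈1522/252⌉ = 7−7 = 0
  …
n=304: ⌈1767/252⌉−⌈1762/252⌉ = 8−7 = 1  ← one
n=305: ⌈1772/252⌉−⌈1767/252⌉ = 8−8 = 0
n=306: ⌈1777/252⌉−⌈1772/252⌉ = 8−8 = 0
  …
n=354: ⌈2017/252⌉−⌈2012/252⌉ = 9−8 = 1  ← one
n=355: ⌈2022/252⌉−⌈2017/252⌉ = 9−9 = 0
n=356: ⌈2027/252⌉−⌈2022/252⌉ = 9−9 = 0
  …
n=405: ⌈2272/252⌉−⌈2267/252⌉ = 10−9 = 1  ← one
n=406: ⌈2277/252⌉−⌈2272/252⌉ = 10−10 = 0
n=407: ⌈2282/252⌉−⌈2277/252⌉ = 10−10 = 0
  …
n=455: ⌈2522/252⌉−⌈2517/252⌉ = 11−10 = 1  ← one
n=456: ⌈2527/252⌉−⌈2522/252⌉ = 11−11 = 0
n=457: ⌈2532/252⌉−⌈2527/252⌉ = 11−11 = 0
  …
n=506: ⌈2777/252⌉−⌈2772/252⌉ = 12−11 = 1  ← one
n=507: ⌈2782/252⌉−⌈2777/252⌉ = 12−12 = 0
n=508: ⌈2787/252⌉−⌈2782/252⌉ = 12−12 = 0
  …
n=556: ⌈3027/252⌉−⌈3022/252⌉ = 13−12 = 1  ← one
positions of the first 12 ones: 2 52 102 153 203 254 304 354 405 455 506 556

2 52 102 153 203 254 304 354 405 455 506 556


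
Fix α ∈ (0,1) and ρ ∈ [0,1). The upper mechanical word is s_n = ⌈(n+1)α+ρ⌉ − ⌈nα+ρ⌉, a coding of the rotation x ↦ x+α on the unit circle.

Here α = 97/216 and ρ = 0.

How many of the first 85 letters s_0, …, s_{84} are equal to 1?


#1s = Σ_{n=0}^{84} s_n = Σ_{n=0}^{84} (⌈(n+1)α+ρ⌉ − ⌈nα+ρ⌉)
the sum telescopes: every ⌈nα+ρ⌉ with 0 < n < 85 appears once with + and once with −, leaving ⌈85α+ρ⌉ − ⌈0·α+ρ⌉
85α + ρ = (85·97) / 216 = 8245/216
ρ = 0/216
⌈8245/216⌉ = 39,  ⌈0/216⌉ = 0
#1s = 39 − 0 = 39

39


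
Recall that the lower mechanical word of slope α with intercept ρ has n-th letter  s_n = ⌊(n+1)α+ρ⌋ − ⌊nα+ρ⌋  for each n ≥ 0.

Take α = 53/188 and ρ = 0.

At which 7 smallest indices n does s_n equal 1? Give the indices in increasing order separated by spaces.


3 7 10 14 17 21 24

n=0: ⌊53/188⌋−⌊0/188⌋ = 0−0 = 0
n=1: ⌊106/188⌋−⌊53/188⌋ = 0−0 = 0
n=2: ⌊159/188⌋−⌊106/188⌋ = 0−0 = 0
n=3: ⌊212/188⌋−⌊159/188⌋ = 1−0 = 1  ← one
n=4: ⌊265/188⌋−⌊212/188⌋ = 1−1 = 0
n=5: ⌊318/188⌋−⌊265/188⌋ = 1−1 = 0
n=6: ⌊371/188⌋−⌊318/188⌋ = 1−1 = 0
n=7: ⌊424/188⌋−⌊371/188⌋ = 2−1 = 1  ← one
n=8: ⌊477/188⌋−⌊424/188⌋ = 2−2 = 0
n=9: ⌊530/188⌋−⌊477/188⌋ = 2−2 = 0
n=10: ⌊583/188⌋−⌊530/188⌋ = 3−2 = 1  ← one
n=11: ⌊636/188⌋−⌊583/188⌋ = 3−3 = 0
n=12: ⌊689/188⌋−⌊636/188⌋ = 3−3 = 0
n=13: ⌊742/188⌋−⌊689/188⌋ = 3−3 = 0
n=14: ⌊795/188⌋−⌊742/188⌋ = 4−3 = 1  ← one
n=15: ⌊848/188⌋−⌊795/188⌋ = 4−4 = 0
n=16: ⌊901/188⌋−⌊848/188⌋ = 4−4 = 0
n=17: ⌊954/188⌋−⌊901/188⌋ = 5−4 = 1  ← one
n=18: ⌊1007/188⌋−⌊954/188⌋ = 5−5 = 0
n=19: ⌊1060/188⌋−⌊1007/188⌋ = 5−5 = 0
n=20: ⌊1113/188⌋−⌊1060/188⌋ = 5−5 = 0
n=21: ⌊1166/188⌋−⌊1113/188⌋ = 6−5 = 1  ← one
n=22: ⌊1219/188⌋−⌊1166/188⌋ = 6−6 = 0
n=23: ⌊1272/188⌋−⌊1219/188⌋ = 6−6 = 0
n=24: ⌊1325/188⌋−⌊1272/188⌋ = 7−6 = 1  ← one
positions of the first 7 ones: 3 7 10 14 17 21 24


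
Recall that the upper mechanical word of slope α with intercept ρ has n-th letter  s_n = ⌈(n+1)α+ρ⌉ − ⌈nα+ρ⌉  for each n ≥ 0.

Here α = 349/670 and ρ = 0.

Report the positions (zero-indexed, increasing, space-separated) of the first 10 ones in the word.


0 1 3 5 7 9 11 13 15 17

n=0: ⌈349/670⌉−⌈0/670⌉ = 1−0 = 1  ← one
n=1: ⌈698/670⌉−⌈349/670⌉ = 2−1 = 1  ← one
n=2: ⌈1047/670⌉−⌈698/670⌉ = 2−2 = 0
n=3: ⌈1396/670⌉−⌈1047/670⌉ = 3−2 = 1  ← one
n=4: ⌈1745/670⌉−⌈1396/670⌉ = 3−3 = 0
n=5: ⌈2094/670⌉−⌈1745/670⌉ = 4−3 = 1  ← one
n=6: ⌈2443/670⌉−⌈2094/670⌉ = 4−4 = 0
n=7: ⌈2792/670⌉−⌈2443/670⌉ = 5−4 = 1  ← one
n=8: ⌈3141/670⌉−⌈2792/670⌉ = 5−5 = 0
n=9: ⌈3490/670⌉−⌈3141/670⌉ = 6−5 = 1  ← one
n=10: ⌈3839/670⌉−⌈3490/670⌉ = 6−6 = 0
n=11: ⌈4188/670⌉−⌈3839/670⌉ = 7−6 = 1  ← one
n=12: ⌈4537/670⌉−⌈4188/670⌉ = 7−7 = 0
n=13: ⌈4886/670⌉−⌈4537/670⌉ = 8−7 = 1  ← one
n=14: ⌈5235/670⌉−⌈4886/670⌉ = 8−8 = 0
n=15: ⌈5584/670⌉−⌈5235/670⌉ = 9−8 = 1  ← one
n=16: ⌈5933/670⌉−⌈5584/670⌉ = 9−9 = 0
n=17: ⌈6282/670⌉−⌈5933/670⌉ = 10−9 = 1  ← one
positions of the first 10 ones: 0 1 3 5 7 9 11 13 15 17


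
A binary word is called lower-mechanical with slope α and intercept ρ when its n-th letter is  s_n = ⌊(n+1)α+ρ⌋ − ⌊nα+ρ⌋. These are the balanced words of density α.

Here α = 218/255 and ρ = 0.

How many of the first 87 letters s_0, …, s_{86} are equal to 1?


74

#1s = Σ_{n=0}^{86} s_n = Σ_{n=0}^{86} (⌊(n+1)α+ρ⌋ − ⌊nα+ρ⌋)
the sum telescopes: every ⌊nα+ρ⌋ with 0 < n < 87 appears once with + and once with −, leaving ⌊87α+ρ⌋ − ⌊0·α+ρ⌋
87α + ρ = (87·218) / 255 = 18966/255
ρ = 0/255
⌊18966/255⌋ = 74,  ⌊0/255⌋ = 0
#1s = 74 − 0 = 74


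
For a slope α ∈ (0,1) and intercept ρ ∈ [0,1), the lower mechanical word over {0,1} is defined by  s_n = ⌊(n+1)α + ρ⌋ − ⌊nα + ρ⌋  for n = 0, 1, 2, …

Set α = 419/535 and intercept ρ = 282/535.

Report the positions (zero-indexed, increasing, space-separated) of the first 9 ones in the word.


n=0: ⌊701/535⌋−⌊282/535⌋ = 1−0 = 1  ← one
n=1: ⌊1120/535⌋−⌊701/535⌋ = 2−1 = 1  ← one
n=2: ⌊1539/535⌋−⌊1120/535⌋ = 2−2 = 0
n=3: ⌊1958/535⌋−⌊1539/535⌋ = 3−2 = 1  ← one
n=4: ⌊2377/535⌋−⌊1958/535⌋ = 4−3 = 1  ← one
n=5: ⌊2796/535⌋−⌊2377/535⌋ = 5−4 = 1  ← one
n=6: ⌊3215/535⌋−⌊2796/535⌋ = 6−5 = 1  ← one
n=7: ⌊3634/535⌋−⌊3215/535⌋ = 6−6 = 0
n=8: ⌊4053/535⌋−⌊3634/535⌋ = 7−6 = 1  ← one
n=9: ⌊4472/535⌋−⌊4053/535⌋ = 8−7 = 1  ← one
n=10: ⌊4891/535⌋−⌊4472/535⌋ = 9−8 = 1  ← one
positions of the first 9 ones: 0 1 3 4 5 6 8 9 10

0 1 3 4 5 6 8 9 10


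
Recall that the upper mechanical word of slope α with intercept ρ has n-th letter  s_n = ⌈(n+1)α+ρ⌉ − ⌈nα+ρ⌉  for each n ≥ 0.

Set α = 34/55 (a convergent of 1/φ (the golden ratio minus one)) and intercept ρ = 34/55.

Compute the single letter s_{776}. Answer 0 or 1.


(n+1)α + ρ = (777·34 + 34) / 55 = 26452/55
nα + ρ     = (776·34 + 34) / 55 = 26418/55
⌈26452/55⌉ = 481,  ⌈26418/55⌉ = 481
s_{776} = 481 − 481 = 0

0


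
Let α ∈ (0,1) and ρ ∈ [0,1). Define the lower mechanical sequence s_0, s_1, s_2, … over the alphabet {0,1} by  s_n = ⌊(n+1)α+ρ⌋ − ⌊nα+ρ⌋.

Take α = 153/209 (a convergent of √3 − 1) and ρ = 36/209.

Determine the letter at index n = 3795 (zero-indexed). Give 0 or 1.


1

(n+1)α + ρ = (3796·153 + 36) / 209 = 580824/209
nα + ρ     = (3795·153 + 36) / 209 = 580671/209
⌊580824/209⌋ = 2779,  ⌊580671/209⌋ = 2778
s_{3795} = 2779 − 2778 = 1


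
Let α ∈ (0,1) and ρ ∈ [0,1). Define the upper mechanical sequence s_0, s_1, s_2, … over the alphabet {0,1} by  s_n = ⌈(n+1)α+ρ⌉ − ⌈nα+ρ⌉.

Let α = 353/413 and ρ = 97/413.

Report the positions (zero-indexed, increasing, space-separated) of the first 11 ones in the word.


n=0: ⌈450/413⌉−⌈97/413⌉ = 2−1 = 1  ← one
n=1: ⌈803/413⌉−⌈450/413⌉ = 2−2 = 0
n=2: ⌈1156/413⌉−⌈803/413⌉ = 3−2 = 1  ← one
n=3: ⌈1509/413⌉−⌈1156/413⌉ = 4−3 = 1  ← one
n=4: ⌈1862/413⌉−⌈1509/413⌉ = 5−4 = 1  ← one
n=5: ⌈2215/413⌉−⌈1862/413⌉ = 6−5 = 1  ← one
n=6: ⌈2568/413⌉−⌈2215/413⌉ = 7−6 = 1  ← one
n=7: ⌈2921/413⌉−⌈2568/413⌉ = 8−7 = 1  ← one
n=8: ⌈3274/413⌉−⌈2921/413⌉ = 8−8 = 0
n=9: ⌈3627/413⌉−⌈3274/413⌉ = 9−8 = 1  ← one
n=10: ⌈3980/413⌉−⌈3627/413⌉ = 10−9 = 1  ← one
n=11: ⌈4333/413⌉−⌈3980/413⌉ = 11−10 = 1  ← one
n=12: ⌈4686/413⌉−⌈4333/413⌉ = 12−11 = 1  ← one
positions of the first 11 ones: 0 2 3 4 5 6 7 9 10 11 12

0 2 3 4 5 6 7 9 10 11 12


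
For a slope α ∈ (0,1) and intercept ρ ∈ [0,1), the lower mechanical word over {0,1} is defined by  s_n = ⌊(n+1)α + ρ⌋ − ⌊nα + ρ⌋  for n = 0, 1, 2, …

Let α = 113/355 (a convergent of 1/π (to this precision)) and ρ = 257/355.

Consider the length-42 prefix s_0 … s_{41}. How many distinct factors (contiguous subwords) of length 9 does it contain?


10

t_n = ⌊(n·113+257)/355⌋ for n = 0 … 42:
  n=0…9: ⌊257/355⌋=0 ⌊370/355⌋=1 ⌊483/355⌋=1 ⌊596/355⌋=1 ⌊709/355⌋=1 ⌊822/355⌋=2 ⌊935/355⌋=2 ⌊1048/355⌋=2 ⌊1161/355⌋=3 ⌊1274/355⌋=3
  n=10…19: ⌊1387/355⌋=3 ⌊1500/355⌋=4 ⌊1613/355⌋=4 ⌊1726/355⌋=4 ⌊1839/355⌋=5 ⌊1952/355⌋=5 ⌊2065/355⌋=5 ⌊2178/355⌋=6 ⌊2291/355⌋=6 ⌊2404/355⌋=6
  n=20…29: ⌊2517/355⌋=7 ⌊2630/355⌋=7 ⌊2743/355⌋=7 ⌊2856/355⌋=8 ⌊2969/355⌋=8 ⌊3082/355⌋=8 ⌊3195/355⌋=9 ⌊3308/355⌋=9 ⌊3421/355⌋=9 ⌊3534/355⌋=9
  n=30…39: ⌊3647/355⌋=10 ⌊3760/355⌋=10 ⌊3873/355⌋=10 ⌊3986/355⌋=11 ⌊4099/355⌋=11 ⌊4212/355⌋=11 ⌊4325/355⌋=12 ⌊4438/355⌋=12 ⌊4551/355⌋=12 ⌊4664/355⌋=13
  n=40…42: ⌊4777/355⌋=13 ⌊4890/355⌋=13 ⌊5003/355⌋=14
s_n = t_(n+1) − t_n for n = 0 … 41 gives
prefix = 100010010010010010010010010001001001001001
slide a length-9 window over [0..8] … [33..41] (34 windows); first occurrence of each distinct factor:
  [  0..  8] 100010010
  [  1..  9] 000100100
  [  2.. 10] 001001001
  [  3.. 11] 010010010
  [  4.. 12] 100100100
  [ 20.. 28] 001001000
  [ 21.. 29] 010010001
  [ 22.. 30] 100100010
  [ 23.. 31] 001000100
  [ 24.. 32] 010001001
  (the other 24 windows repeat one of these)
distinct factors: {000100100, 001000100, 001001000, 001001001, 010001001, 010010001, 010010010, 100010010, 100100010, 100100100}
count = 10  (Sturmian bound for length 9 is 10)


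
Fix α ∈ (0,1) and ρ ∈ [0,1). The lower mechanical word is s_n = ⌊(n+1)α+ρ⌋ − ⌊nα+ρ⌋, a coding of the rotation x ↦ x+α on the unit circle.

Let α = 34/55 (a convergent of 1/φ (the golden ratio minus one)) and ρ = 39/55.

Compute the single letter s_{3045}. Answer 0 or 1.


(n+1)α + ρ = (3046·34 + 39) / 55 = 103603/55
nα + ρ     = (3045·34 + 39) / 55 = 103569/55
⌊103603/55⌋ = 1883,  ⌊103569/55⌋ = 1883
s_{3045} = 1883 − 1883 = 0

0


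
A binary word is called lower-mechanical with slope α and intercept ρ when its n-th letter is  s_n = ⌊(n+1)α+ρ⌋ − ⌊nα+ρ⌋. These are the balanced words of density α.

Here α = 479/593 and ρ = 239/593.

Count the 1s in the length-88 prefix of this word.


#1s = Σ_{n=0}^{87} s_n = Σ_{n=0}^{87} (⌊(n+1)α+ρ⌋ − ⌊nα+ρ⌋)
the sum telescopes: every ⌊nα+ρ⌋ with 0 < n < 88 appears once with + and once with −, leaving ⌊88α+ρ⌋ − ⌊0·α+ρ⌋
88α + ρ = (88·479 + 239) / 593 = 42391/593
ρ = 239/593
⌊42391/593⌋ = 71,  ⌊239/593⌋ = 0
#1s = 71 − 0 = 71

71


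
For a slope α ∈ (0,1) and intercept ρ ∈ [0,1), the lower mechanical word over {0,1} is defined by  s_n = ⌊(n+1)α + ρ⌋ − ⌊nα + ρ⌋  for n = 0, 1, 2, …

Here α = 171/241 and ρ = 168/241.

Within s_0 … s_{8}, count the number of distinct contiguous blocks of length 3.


t_n = ⌊(n·171+168)/241⌋ for n = 0 … 9:
  n=0…9: ⌊168/241⌋=0 ⌊339/241⌋=1 ⌊510/241⌋=2 ⌊681/241⌋=2 ⌊852/241⌋=3 ⌊1023/241⌋=4 ⌊1194/241⌋=4 ⌊1365/241⌋=5 ⌊1536/241⌋=6 ⌊1707/241⌋=7
s_n = t_(n+1) − t_n for n = 0 … 8 gives
prefix = 110110111
slide a length-3 window over [0..2] … [6..8] (7 windows); first occurrence of each distinct factor:
  [  0..  2] 110
  [  1..  3] 101
  [  2..  4] 011
  [  6..  8] 111
  (the other 3 windows repeat one of these)
distinct factors: {011, 101, 110, 111}
count = 4  (Sturmian bound for length 3 is 4)

4


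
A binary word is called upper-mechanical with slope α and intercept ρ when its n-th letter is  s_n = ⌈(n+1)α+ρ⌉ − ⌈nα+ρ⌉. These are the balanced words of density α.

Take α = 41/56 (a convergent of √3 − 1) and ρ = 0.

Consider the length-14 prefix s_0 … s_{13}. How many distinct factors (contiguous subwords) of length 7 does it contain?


4

t_n = ⌈(n·41)/56⌉ for n = 0 … 14:
  n=0…9: ⌈0/56⌉=0 ⌈41/56⌉=1 ⌈82/56⌉=2 ⌈123/56⌉=3 ⌈164/56⌉=3 ⌈205/56⌉=4 ⌈246/56⌉=5 ⌈287/56⌉=6 ⌈328/56⌉=6 ⌈369/56⌉=7
  n=10…14: ⌈410/56⌉=8 ⌈451/56⌉=9 ⌈492/56⌉=9 ⌈533/56⌉=10 ⌈574/56⌉=11
s_n = t_(n+1) − t_n for n = 0 … 13 gives
prefix = 11101110111011
slide a length-7 window over [0..6] … [7..13] (8 windows); first occurrence of each distinct factor:
  [  0..  6] 1110111
  [  1..  7] 1101110
  [  2..  8] 1011101
  [  3..  9] 0111011
  (the other 4 windows repeat one of these)
distinct factors: {0111011, 1011101, 1101110, 1110111}
count = 4  (Sturmian bound for length 7 is 8)


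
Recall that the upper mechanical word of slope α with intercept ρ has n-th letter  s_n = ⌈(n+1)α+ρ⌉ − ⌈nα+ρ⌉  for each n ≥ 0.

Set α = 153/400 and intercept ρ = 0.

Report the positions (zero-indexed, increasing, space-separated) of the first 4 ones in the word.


n=0: ⌈153/400⌉−⌈0/400⌉ = 1−0 = 1  ← one
n=1: ⌈306/400⌉−⌈153/400⌉ = 1−1 = 0
n=2: ⌈459/400⌉−⌈306/400⌉ = 2−1 = 1  ← one
n=3: ⌈612/400⌉−⌈459/400⌉ = 2−2 = 0
n=4: ⌈765/400⌉−⌈612/400⌉ = 2−2 = 0
n=5: ⌈918/400⌉−⌈765/400⌉ = 3−2 = 1  ← one
n=6: ⌈1071/400⌉−⌈918/400⌉ = 3−3 = 0
n=7: ⌈1224/400⌉−⌈1071/400⌉ = 4−3 = 1  ← one
positions of the first 4 ones: 0 2 5 7

0 2 5 7


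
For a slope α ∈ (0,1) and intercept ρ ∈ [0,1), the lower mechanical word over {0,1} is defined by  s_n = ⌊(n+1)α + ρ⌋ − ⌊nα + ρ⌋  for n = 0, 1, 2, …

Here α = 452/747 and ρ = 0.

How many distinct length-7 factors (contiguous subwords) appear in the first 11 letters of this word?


t_n = ⌊(n·452)/747⌋ for n = 0 … 11:
  n=0…9: ⌊0/747⌋=0 ⌊452/747⌋=0 ⌊904/747⌋=1 ⌊1356/747⌋=1 ⌊1808/747⌋=2 ⌊2260/747⌋=3 ⌊2712/747⌋=3 ⌊3164/747⌋=4 ⌊3616/747⌋=4 ⌊4068/747⌋=5
  n=10…11: ⌊4520/747⌋=6 ⌊4972/747⌋=6
s_n = t_(n+1) − t_n for n = 0 … 10 gives
prefix = 01011010110
slide a length-7 window over [0..6] … [4..10] (5 windows); first occurrence of each distinct factor:
  [  0..  6] 0101101
  [  1..  7] 1011010
  [  2..  8] 0110101
  [  3..  9] 1101011
  [  4.. 10] 1010110
distinct factors: {0101101, 0110101, 1010110, 1011010, 1101011}
count = 5  (Sturmian bound for length 7 is 8)

5


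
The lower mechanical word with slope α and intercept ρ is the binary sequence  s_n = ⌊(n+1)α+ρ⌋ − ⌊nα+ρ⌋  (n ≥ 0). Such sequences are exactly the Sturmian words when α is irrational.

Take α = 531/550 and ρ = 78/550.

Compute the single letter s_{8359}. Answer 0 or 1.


1

(n+1)α + ρ = (8360·531 + 78) / 550 = 4439238/550
nα + ρ     = (8359·531 + 78) / 550 = 4438707/550
⌊4439238/550⌋ = 8071,  ⌊4438707/550⌋ = 8070
s_{8359} = 8071 − 8070 = 1


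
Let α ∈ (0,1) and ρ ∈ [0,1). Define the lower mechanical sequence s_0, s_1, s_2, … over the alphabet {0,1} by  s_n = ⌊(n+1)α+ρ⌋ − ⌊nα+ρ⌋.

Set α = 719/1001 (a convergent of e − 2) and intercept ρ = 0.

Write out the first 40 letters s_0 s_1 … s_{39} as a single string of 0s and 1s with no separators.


n=0: ⌊(1·719)/1001⌋ − ⌊(0·719)/1001⌋ = ⌊719/1001⌋ − ⌊0/1001⌋ = 0 − 0 = 0
n=1: ⌊(2·719)/1001⌋ − ⌊(1·719)/1001⌋ = ⌊1438/1001⌋ − ⌊719/1001⌋ = 1 − 0 = 1
n=2: ⌊(3·719)/1001⌋ − ⌊(2·719)/1001⌋ = ⌊2157/1001⌋ − ⌊1438/1001⌋ = 2 − 1 = 1
n=3: ⌊(4·719)/1001⌋ − ⌊(3·719)/1001⌋ = ⌊2876/1001⌋ − ⌊2157/1001⌋ = 2 − 2 = 0
n=4: ⌊(5·719)/1001⌋ − ⌊(4·719)/1001⌋ = ⌊3595/1001⌋ − ⌊2876/1001⌋ = 3 − 2 = 1
n=5: ⌊(6·719)/1001⌋ − ⌊(5·719)/1001⌋ = ⌊4314/1001⌋ − ⌊3595/1001⌋ = 4 − 3 = 1
n=6: ⌊(7·719)/1001⌋ − ⌊(6·719)/1001⌋ = ⌊5033/1001⌋ − ⌊4314/1001⌋ = 5 − 4 = 1
n=7: ⌊(8·719)/1001⌋ − ⌊(7·719)/1001⌋ = ⌊5752/1001⌋ − ⌊5033/1001⌋ = 5 − 5 = 0
n=8: ⌊(9·719)/1001⌋ − ⌊(8·719)/1001⌋ = ⌊6471/1001⌋ − ⌊5752/1001⌋ = 6 − 5 = 1
n=9: ⌊(10·719)/1001⌋ − ⌊(9·719)/1001⌋ = ⌊7190/1001⌋ − ⌊6471/1001⌋ = 7 − 6 = 1
n=10: ⌊(11·719)/1001⌋ − ⌊(10·719)/1001⌋ = ⌊7909/1001⌋ − ⌊7190/1001⌋ = 7 − 7 = 0
n=11: ⌊(12·719)/1001⌋ − ⌊(11·719)/1001⌋ = ⌊8628/1001⌋ − ⌊7909/1001⌋ = 8 − 7 = 1
n=12: ⌊(13·719)/1001⌋ − ⌊(12·719)/1001⌋ = ⌊9347/1001⌋ − ⌊8628/1001⌋ = 9 − 8 = 1
n=13: ⌊(14·719)/1001⌋ − ⌊(13·719)/1001⌋ = ⌊10066/1001⌋ − ⌊9347/1001⌋ = 10 − 9 = 1
n=14: ⌊(15·719)/1001⌋ − ⌊(14·719)/1001⌋ = ⌊10785/1001⌋ − ⌊10066/1001⌋ = 10 − 10 = 0
n=15: ⌊(16·719)/1001⌋ − ⌊(15·719)/1001⌋ = ⌊11504/1001⌋ − ⌊10785/1001⌋ = 11 − 10 = 1
n=16: ⌊(17·719)/1001⌋ − ⌊(16·719)/1001⌋ = ⌊12223/1001⌋ − ⌊11504/1001⌋ = 12 − 11 = 1
n=17: ⌊(18·719)/1001⌋ − ⌊(17·719)/1001⌋ = ⌊12942/1001⌋ − ⌊12223/1001⌋ = 12 − 12 = 0
n=18: ⌊(19·719)/1001⌋ − ⌊(18·719)/1001⌋ = ⌊13661/1001⌋ − ⌊12942/1001⌋ = 13 − 12 = 1
n=19: ⌊(20·719)/1001⌋ − ⌊(19·719)/1001⌋ = ⌊14380/1001⌋ − ⌊13661/1001⌋ = 14 − 13 = 1
n=20: ⌊(21·719)/1001⌋ − ⌊(20·719)/1001⌋ = ⌊15099/1001⌋ − ⌊14380/1001⌋ = 15 − 14 = 1
n=21: ⌊(22·719)/1001⌋ − ⌊(21·719)/1001⌋ = ⌊15818/1001⌋ − ⌊15099/1001⌋ = 15 − 15 = 0
n=22: ⌊(23·719)/1001⌋ − ⌊(22·719)/1001⌋ = ⌊16537/1001⌋ − ⌊15818/1001⌋ = 16 − 15 = 1
n=23: ⌊(24·719)/1001⌋ − ⌊(23·719)/1001⌋ = ⌊17256/1001⌋ − ⌊16537/1001⌋ = 17 − 16 = 1
n=24: ⌊(25·719)/1001⌋ − ⌊(24·719)/1001⌋ = ⌊17975/1001⌋ − ⌊17256/1001⌋ = 17 − 17 = 0
n=25: ⌊(26·719)/1001⌋ − ⌊(25·719)/1001⌋ = ⌊18694/1001⌋ − ⌊17975/1001⌋ = 18 − 17 = 1
n=26: ⌊(27·719)/1001⌋ − ⌊(26·719)/1001⌋ = ⌊19413/1001⌋ − ⌊18694/1001⌋ = 19 − 18 = 1
n=27: ⌊(28·719)/1001⌋ − ⌊(27·719)/1001⌋ = ⌊20132/1001⌋ − ⌊19413/1001⌋ = 20 − 19 = 1
n=28: ⌊(29·719)/1001⌋ − ⌊(28·719)/1001⌋ = ⌊20851/1001⌋ − ⌊20132/1001⌋ = 20 − 20 = 0
n=29: ⌊(30·719)/1001⌋ − ⌊(29·719)/1001⌋ = ⌊21570/1001⌋ − ⌊20851/1001⌋ = 21 − 20 = 1
n=30: ⌊(31·719)/1001⌋ − ⌊(30·719)/1001⌋ = ⌊22289/1001⌋ − ⌊21570/1001⌋ = 22 − 21 = 1
n=31: ⌊(32·719)/1001⌋ − ⌊(31·719)/1001⌋ = ⌊23008/1001⌋ − ⌊22289/1001⌋ = 22 − 22 = 0
n=32: ⌊(33·719)/1001⌋ − ⌊(32·719)/1001⌋ = ⌊23727/1001⌋ − ⌊23008/1001⌋ = 23 − 22 = 1
n=33: ⌊(34·719)/1001⌋ − ⌊(33·719)/1001⌋ = ⌊24446/1001⌋ − ⌊23727/1001⌋ = 24 − 23 = 1
n=34: ⌊(35·719)/1001⌋ − ⌊(34·719)/1001⌋ = ⌊25165/1001⌋ − ⌊24446/1001⌋ = 25 − 24 = 1
n=35: ⌊(36·719)/1001⌋ − ⌊(35·719)/1001⌋ = ⌊25884/1001⌋ − ⌊25165/1001⌋ = 25 − 25 = 0
n=36: ⌊(37·719)/1001⌋ − ⌊(36·719)/1001⌋ = ⌊26603/1001⌋ − ⌊25884/1001⌋ = 26 − 25 = 1
n=37: ⌊(38·719)/1001⌋ − ⌊(37·719)/1001⌋ = ⌊27322/1001⌋ − ⌊26603/1001⌋ = 27 − 26 = 1
n=38: ⌊(39·719)/1001⌋ − ⌊(38·719)/1001⌋ = ⌊28041/1001⌋ − ⌊27322/1001⌋ = 28 − 27 = 1
n=39: ⌊(40·719)/1001⌋ − ⌊(39·719)/1001⌋ = ⌊28760/1001⌋ − ⌊28041/1001⌋ = 28 − 28 = 0

0110111011011101101110110111011011101110


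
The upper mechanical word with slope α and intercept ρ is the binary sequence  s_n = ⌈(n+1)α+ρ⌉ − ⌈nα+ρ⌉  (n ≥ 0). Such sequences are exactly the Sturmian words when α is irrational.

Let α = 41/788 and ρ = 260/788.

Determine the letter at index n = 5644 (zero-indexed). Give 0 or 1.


(n+1)α + ρ = (5645·41 + 260) / 788 = 231705/788
nα + ρ     = (5644·41 + 260) / 788 = 231664/788
⌈231705/788⌉ = 295,  ⌈231664/788⌉ = 294
s_{5644} = 295 − 294 = 1

1


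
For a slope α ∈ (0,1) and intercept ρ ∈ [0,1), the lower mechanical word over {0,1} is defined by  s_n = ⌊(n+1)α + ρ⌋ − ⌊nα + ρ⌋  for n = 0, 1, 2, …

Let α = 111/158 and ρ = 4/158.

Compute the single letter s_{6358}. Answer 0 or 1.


1

(n+1)α + ρ = (6359·111 + 4) / 158 = 705853/158
nα + ρ     = (6358·111 + 4) / 158 = 705742/158
⌊705853/158⌋ = 4467,  ⌊705742/158⌋ = 4466
s_{6358} = 4467 − 4466 = 1


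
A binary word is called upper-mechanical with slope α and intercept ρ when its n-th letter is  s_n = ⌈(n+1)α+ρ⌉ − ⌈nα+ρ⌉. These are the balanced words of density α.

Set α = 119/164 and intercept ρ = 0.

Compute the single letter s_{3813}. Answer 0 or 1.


(n+1)α + ρ = (3814·119) / 164 = 453866/164
nα + ρ     = (3813·119) / 164 = 453747/164
⌈453866/164⌉ = 2768,  ⌈453747/164⌉ = 2767
s_{3813} = 2768 − 2767 = 1

1


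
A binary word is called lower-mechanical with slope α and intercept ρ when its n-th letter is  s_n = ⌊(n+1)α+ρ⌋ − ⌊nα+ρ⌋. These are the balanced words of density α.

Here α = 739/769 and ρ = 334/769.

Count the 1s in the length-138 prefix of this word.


#1s = Σ_{n=0}^{137} s_n = Σ_{n=0}^{137} (⌊(n+1)α+ρ⌋ − ⌊nα+ρ⌋)
the sum telescopes: every ⌊nα+ρ⌋ with 0 < n < 138 appears once with + and once with −, leaving ⌊138α+ρ⌋ − ⌊0·α+ρ⌋
138α + ρ = (138·739 + 334) / 769 = 102316/769
ρ = 334/769
⌊102316/769⌋ = 133,  ⌊334/769⌋ = 0
#1s = 133 − 0 = 133

133
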